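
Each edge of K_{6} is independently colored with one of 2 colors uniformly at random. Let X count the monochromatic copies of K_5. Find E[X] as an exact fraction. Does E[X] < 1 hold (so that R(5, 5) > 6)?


E[X] = C(6, 5) · 2^{1 − 10} = 6 · 2^{−9} = 6/512.
As a reduced fraction: E[X] = 3/256 ≈ 0.011719.
Is E[X] < 1? YES.
Since E[X] < 1, there exists a 2-coloring of K_{6} with no monochromatic K_5; hence R(5, 5) > 6.

E[X] = 3/256 ≈ 0.011719; E[X] < 1, so R(5, 5) > 6.


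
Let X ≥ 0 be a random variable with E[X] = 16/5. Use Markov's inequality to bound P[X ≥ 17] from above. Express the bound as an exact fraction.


μ = E[X] = 16/5, a = 17.
Markov: P[X ≥ 17] ≤ μ/a = (16/5)/17 = 16/85.
Numerically: ≈ 0.18824.
(Since a = 17 > μ = 3.20000, the bound 16/85 is < 1 and informative.)

P[X ≥ 17] ≤ 16/85 ≈ 0.18824.


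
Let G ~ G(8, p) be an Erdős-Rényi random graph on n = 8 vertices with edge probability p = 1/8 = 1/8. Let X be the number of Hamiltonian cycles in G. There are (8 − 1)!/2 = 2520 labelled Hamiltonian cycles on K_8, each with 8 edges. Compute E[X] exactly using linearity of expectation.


K_8 has (8 − 1)!/2 = 2520 labelled Hamiltonian cycles.
For each such Hamiltonian cycle H, let X_H = 1 if all 8 edges of H are present in G. Then P[X_H = 1] = p^{8} = (1/8)^{8} = 1/16777216.
By linearity of expectation: E[X] = Σ_H E[X_H] = 2520 · p^{8} = 2520 · 1/16777216 = 315/2097152.
Numerically: E[X] ≈ 0.000150204.

E[X] = 2520 · (1/8)^{8} = 315/2097152 ≈ 0.000150204.


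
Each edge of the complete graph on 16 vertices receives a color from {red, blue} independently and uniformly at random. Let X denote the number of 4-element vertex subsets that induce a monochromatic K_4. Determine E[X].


Let X = Σ_S X_S over the C(16, 4) = 1820 subsets S of size 4, where X_S = 1 if the K_4 on S is monochromatic.
For a fixed S, the K_4 on S has C(4, 2) = 6 edges. P[all 6 edges red] = (1/2)^6, and likewise for blue, so P[monochromatic] = 2·(1/2)^6 = 2^{1 − 6} = 1/32.
By linearity of expectation: E[X] = C(16, 4) · 2^{1 − 6} = 1820 · 1/32 = 455/8.
Numerically: E[X] ≈ 56.875.

E[X] = C(16,4)·2^(1−C(4,2)) = 455/8 ≈ 56.875.


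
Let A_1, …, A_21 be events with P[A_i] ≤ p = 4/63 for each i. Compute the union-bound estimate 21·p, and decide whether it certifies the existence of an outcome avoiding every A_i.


Union bound: P[∪_{i=1}^{21} A_i] ≤ Σ_i P[A_i] ≤ 21·p = 21·(4/63) = 4/3.
Numerically: 4/3 ≈ 1.333333.
Is 4/3 < 1? NO.
Since the bound 4/3 is ≥ 1, the union bound is uninformative here; it does NOT by itself certify existence.

21·p = 4/3 ≈ 1.333333; existence NOT certified by the union bound.


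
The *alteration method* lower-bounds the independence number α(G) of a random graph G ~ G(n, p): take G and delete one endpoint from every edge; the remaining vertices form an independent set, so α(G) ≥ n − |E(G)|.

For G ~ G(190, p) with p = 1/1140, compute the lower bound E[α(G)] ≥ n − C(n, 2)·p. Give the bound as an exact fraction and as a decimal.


E[|E(G)|] = C(190, 2)·p = 17955 · (1/1140) = 63/4.
E[α(G)] ≥ n − E[|E(G)|] = 190 − 63/4 = 697/4.
Numerically: ≈ 174.2500.
(This is only a lower bound; the true E[α(G)] may be larger.)

E[α(G)] ≥ 697/4 ≈ 174.2500.


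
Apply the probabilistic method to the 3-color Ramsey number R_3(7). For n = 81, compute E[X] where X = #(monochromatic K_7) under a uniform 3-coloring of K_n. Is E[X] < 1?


E[X] = C(81, 7) · 3^{1 − 21} = 3477216600 · 3^{−20} = 3477216600/3486784401.
As a reduced fraction: E[X] = 42928600/43046721 ≈ 0.9972560.
Is E[X] < 1? YES.
Since E[X] < 1, there exists a 3-coloring of K_{81} with no monochromatic K_7; hence R_3(7) > 81.

E[X] = 42928600/43046721 ≈ 0.9972560; E[X] < 1, so R_3(7) > 81.


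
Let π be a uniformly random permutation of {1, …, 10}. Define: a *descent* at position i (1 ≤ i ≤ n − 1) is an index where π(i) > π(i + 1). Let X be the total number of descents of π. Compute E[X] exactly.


Write X = Σ X_I over i = 1, …, 9, with X_I the indicator of one descent.
There are 9 indicators.
For each fixed i, the pair (π(i), π(i+1)) is a uniformly random ordered pair of distinct values from {1, …, 10}; by symmetry P[π(i) > π(i+1)] = 1/2.
By linearity: E[X] = 9 · (1/2) = (10 − 1) · (1/2) = 9/2 ≈ 4.50000.

E[X] = 9/2 = 4.50000.


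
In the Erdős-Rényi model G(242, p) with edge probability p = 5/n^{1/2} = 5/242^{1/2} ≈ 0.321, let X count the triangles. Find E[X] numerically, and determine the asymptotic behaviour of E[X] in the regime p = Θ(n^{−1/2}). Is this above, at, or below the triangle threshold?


Number of potential triangles: C(242, 3) = 2332880.
Each occurs with probability p³ ≈ (0.321)³ ≈ 3.32037e-02.
By linearity: E[X] = C(242, 3)·p³ ≈ 2332880 · 3.32037e-02 ≈ 77460.334.
Since α = 1/2 < 1, p = c/n^{1/2} ≫ 1/n is above the triangle threshold p ~ 1/n. Asymptotically E[X] ~ (c³/6)·n^{3(1−α)} = (5³/6)·n^{1.5} → ∞; triangles are abundant w.h.p.

E[X] ≈ 77460.334; in regime p = Θ(1/n^{1/2}) E[X] diverges (above the triangle threshold p ~ 1/n).


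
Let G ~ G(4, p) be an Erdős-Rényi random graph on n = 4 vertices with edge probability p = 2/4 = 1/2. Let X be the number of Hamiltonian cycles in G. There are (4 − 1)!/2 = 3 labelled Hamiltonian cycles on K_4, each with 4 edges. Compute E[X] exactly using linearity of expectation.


K_4 has (4 − 1)!/2 = 3 labelled Hamiltonian cycles.
For each such Hamiltonian cycle H, let X_H = 1 if all 4 edges of H are present in G. Then P[X_H = 1] = p^{4} = (1/2)^{4} = 1/16.
Summing the indicators: E[X] = Σ_H E[X_H] = 3 · p^{4} = 3 · 1/16 = 3/16.
Numerically: E[X] ≈ 0.1875.

E[X] = 3 · (1/2)^{4} = 3/16 ≈ 0.1875.


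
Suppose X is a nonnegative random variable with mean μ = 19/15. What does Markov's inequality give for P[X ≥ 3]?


μ = E[X] = 19/15, a = 3.
Markov: P[X ≥ 3] ≤ μ/a = (19/15)/3 = 19/45.
Numerically: ≈ 0.422.
(Since a = 3 > μ = 1.267, the bound 19/45 is < 1 and informative.)

P[X ≥ 3] ≤ 19/45 ≈ 0.422.


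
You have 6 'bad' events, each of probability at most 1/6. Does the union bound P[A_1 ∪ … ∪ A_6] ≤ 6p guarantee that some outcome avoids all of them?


Union bound: P[∪_{i=1}^{6} A_i] ≤ Σ_i P[A_i] ≤ 6·p = 6·(1/6) = 1.
Numerically: 1 ≈ 1.000000.
Is 1 < 1? NO.
Since the bound 1 is ≥ 1, the union bound is uninformative here; it does NOT by itself certify existence.

6·p = 1 ≈ 1.000000; existence NOT certified by the union bound.


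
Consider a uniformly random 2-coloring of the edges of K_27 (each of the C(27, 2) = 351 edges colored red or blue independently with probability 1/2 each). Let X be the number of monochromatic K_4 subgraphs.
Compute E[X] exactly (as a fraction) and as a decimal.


Let X = Σ_S X_S over the C(27, 4) = 17550 subsets S of size 4, where X_S = 1 if the K_4 on S is monochromatic.
For a fixed S, the K_4 on S has C(4, 2) = 6 edges. P[all 6 edges red] = (1/2)^6, and likewise for blue, so P[monochromatic] = 2·(1/2)^6 = 2^{1 − 6} = 1/32.
By linearity: E[X] = C(27, 4) · 2^{1 − 6} = 17550 · 1/32 = 8775/16.
Numerically: E[X] ≈ 548.43750.

E[X] = C(27,4)·2^(1−C(4,2)) = 8775/16 ≈ 548.43750.


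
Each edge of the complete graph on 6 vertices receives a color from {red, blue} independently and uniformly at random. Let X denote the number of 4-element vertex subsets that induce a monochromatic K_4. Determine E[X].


Let X = Σ_S X_S over the C(6, 4) = 15 subsets S of size 4, where X_S = 1 if the K_4 on S is monochromatic.
For a fixed S, the K_4 on S has C(4, 2) = 6 edges. P[all 6 edges red] = (1/2)^6, and likewise for blue, so P[monochromatic] = 2·(1/2)^6 = 2^{1 − 6} = 1/32.
Summing: E[X] = C(6, 4) · 2^{1 − 6} = 15 · 1/32 = 15/32.
Numerically: E[X] ≈ 0.469.

E[X] = C(6,4)·2^(1−C(4,2)) = 15/32 ≈ 0.469.


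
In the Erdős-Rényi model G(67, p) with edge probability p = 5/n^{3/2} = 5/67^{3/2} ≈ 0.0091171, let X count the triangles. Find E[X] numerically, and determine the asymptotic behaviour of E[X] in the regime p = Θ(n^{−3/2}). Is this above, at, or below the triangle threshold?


Number of potential triangles: C(67, 3) = 47905.
Each occurs with probability p³ ≈ (0.0091171)³ ≈ 7.5783280e-07.
By linearity: E[X] = C(67, 3)·p³ ≈ 47905 · 7.5783280e-07 ≈ 0.03630.
Since α = 3/2 > 1, p = c/n^{3/2} = o(1/n) is below the triangle threshold p ~ 1/n. Asymptotically E[X] ~ (c³/6)·n^{3(1−α)} = (5³/6)·n^{-1.5} → 0, so by Markov's inequality G has no triangles w.h.p.

E[X] ≈ 0.03630; in regime p = Θ(1/n^{3/2}) E[X] tends to 0 (below the triangle threshold p ~ 1/n).


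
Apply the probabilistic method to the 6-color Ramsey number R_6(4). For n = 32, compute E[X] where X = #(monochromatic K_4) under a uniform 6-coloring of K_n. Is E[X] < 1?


E[X] = C(32, 4) · 6^{1 − 6} = 35960 · 6^{−5} = 35960/7776.
As a reduced fraction: E[X] = 4495/972 ≈ 4.624.
Is E[X] < 1? NO.
Since E[X] ≥ 1, the first-moment bound is inconclusive at n = 32; it does NOT by itself certify R_6(4) > 32.

E[X] = 4495/972 ≈ 4.624; E[X] ≥ 1; first-moment method inconclusive here.


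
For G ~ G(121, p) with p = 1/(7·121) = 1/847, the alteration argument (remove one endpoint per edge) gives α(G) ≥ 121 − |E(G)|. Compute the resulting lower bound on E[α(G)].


E[|E(G)|] = C(121, 2)·p = 7260 · (1/847) = 60/7.
E[α(G)] ≥ n − E[|E(G)|] = 121 − 60/7 = 787/7.
Numerically: ≈ 112.4286.
(This is only a lower bound; the true E[α(G)] may be larger.)

E[α(G)] ≥ 787/7 ≈ 112.4286.


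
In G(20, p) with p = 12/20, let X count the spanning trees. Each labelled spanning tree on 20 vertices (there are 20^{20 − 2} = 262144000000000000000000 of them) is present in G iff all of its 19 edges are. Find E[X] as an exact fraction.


K_20 has 20^{20 − 2} = 262144000000000000000000 labelled spanning trees.
For each such spanning tree H, let X_H = 1 if all 19 edges of H are present in G. Then P[X_H = 1] = p^{19} = (3/5)^{19} = 1162261467/19073486328125.
Summing the indicators: E[X] = Σ_H E[X_H] = 262144000000000000000000 · p^{19} = 262144000000000000000000 · 1162261467/19073486328125 = 79869999842655731712/5.
Numerically: E[X] ≈ 1.5974e+19.

E[X] = 262144000000000000000000 · (3/5)^{19} = 79869999842655731712/5 ≈ 1.5974e+19.


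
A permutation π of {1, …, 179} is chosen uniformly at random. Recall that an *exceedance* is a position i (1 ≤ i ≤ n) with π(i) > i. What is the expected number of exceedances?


Write X = Σ_{i=1}^{179} X_i, where X_i = 1_{π(i) > i}.
For each fixed i, π(i) is uniform over {1, …, 179} (marginal of a uniform permutation), so P[π(i) > i] = (n − i)/n. Summing: Σ_{i=1}^{179} (n − i)/n = (0 + 1 + … + 178)/179 = 179(179 − 1)/(2·179) = (179 − 1)/2.
Hence E[X] = Σ_{i=1}^{179} (179 − i)/179 = 89 ≈ 89.0000.

E[X] = 89 = 89.0000.


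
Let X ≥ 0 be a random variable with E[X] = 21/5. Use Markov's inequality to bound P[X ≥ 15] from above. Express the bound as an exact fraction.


μ = E[X] = 21/5, a = 15.
Markov: P[X ≥ 15] ≤ μ/a = (21/5)/15 = 7/25.
Numerically: ≈ 0.280.
(Since a = 15 > μ = 4.200, the bound 7/25 is < 1 and informative.)

P[X ≥ 15] ≤ 7/25 ≈ 0.280.


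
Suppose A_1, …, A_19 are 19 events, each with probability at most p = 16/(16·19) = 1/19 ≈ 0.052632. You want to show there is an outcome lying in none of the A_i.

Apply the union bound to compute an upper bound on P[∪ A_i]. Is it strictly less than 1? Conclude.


Union bound: P[∪_{i=1}^{19} A_i] ≤ Σ_i P[A_i] ≤ 19·p = 19·(1/19) = 1.
Numerically: 1 ≈ 1.000000.
Is 1 < 1? NO.
Since the bound 1 is ≥ 1, the union bound is uninformative here; it does NOT by itself certify existence.

19·p = 1 ≈ 1.000000; existence NOT certified by the union bound.


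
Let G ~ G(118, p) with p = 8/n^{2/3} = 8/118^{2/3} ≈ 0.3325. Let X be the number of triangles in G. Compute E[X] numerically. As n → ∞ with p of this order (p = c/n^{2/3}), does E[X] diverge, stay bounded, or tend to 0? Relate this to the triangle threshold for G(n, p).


Number of potential triangles: C(118, 3) = 266916.
Each occurs with probability p³ ≈ (0.3325)³ ≈ 3.677104e-02.
By linearity: E[X] = C(118, 3)·p³ ≈ 266916 · 3.677104e-02 ≈ 9814.7797.
Since α = 2/3 < 1, p = c/n^{2/3} ≫ 1/n is above the triangle threshold p ~ 1/n. Asymptotically E[X] ~ (c³/6)·n^{3(1−α)} = (8³/6)·n^{1} → ∞; triangles are abundant w.h.p.

E[X] ≈ 9814.7797; in regime p = Θ(1/n^{2/3}) E[X] diverges (above the triangle threshold p ~ 1/n).


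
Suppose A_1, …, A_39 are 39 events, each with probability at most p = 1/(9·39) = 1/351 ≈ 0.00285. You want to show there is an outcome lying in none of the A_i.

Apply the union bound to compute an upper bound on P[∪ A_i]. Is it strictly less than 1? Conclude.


Union bound: P[∪_{i=1}^{39} A_i] ≤ Σ_i P[A_i] ≤ 39·p = 39·(1/351) = 1/9.
Numerically: 1/9 ≈ 0.11111.
Is 1/9 < 1? YES.
Since P[∪ A_i] ≤ 1/9 < 1, the complement has P[∩ A_i^c] ≥ 1 − 1/9 = 8/9 > 0, so some outcome avoids every A_i.

39·p = 1/9 ≈ 0.11111; existence CERTIFIED by the union bound.


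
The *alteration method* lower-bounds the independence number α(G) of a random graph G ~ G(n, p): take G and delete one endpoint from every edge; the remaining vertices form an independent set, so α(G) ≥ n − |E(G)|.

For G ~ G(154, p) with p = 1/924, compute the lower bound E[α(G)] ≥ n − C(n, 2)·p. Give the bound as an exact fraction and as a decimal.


E[|E(G)|] = C(154, 2)·p = 11781 · (1/924) = 51/4.
E[α(G)] ≥ n − E[|E(G)|] = 154 − 51/4 = 565/4.
Numerically: ≈ 141.250000.
(This is only a lower bound; the true E[α(G)] may be larger.)

E[α(G)] ≥ 565/4 ≈ 141.250000.


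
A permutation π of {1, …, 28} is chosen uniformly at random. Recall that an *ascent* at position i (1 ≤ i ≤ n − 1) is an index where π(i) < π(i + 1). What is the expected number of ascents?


Write X = Σ X_I over i = 1, …, 27, with X_I the indicator of one ascent.
There are 27 indicators.
For each fixed i, the pair (π(i), π(i+1)) is a uniformly random ordered pair of distinct values from {1, …, 28}; by symmetry P[π(i) < π(i+1)] = 1/2.
By linearity: E[X] = 27 · (1/2) = (28 − 1) · (1/2) = 27/2 ≈ 13.500.

E[X] = 27/2 = 13.500.


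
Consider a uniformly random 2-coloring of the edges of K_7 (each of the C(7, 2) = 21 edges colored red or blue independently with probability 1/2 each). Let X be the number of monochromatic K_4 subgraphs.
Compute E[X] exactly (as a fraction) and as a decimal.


Let X = Σ_S X_S over the C(7, 4) = 35 subsets S of size 4, where X_S = 1 if the K_4 on S is monochromatic.
For a fixed S, the K_4 on S has C(4, 2) = 6 edges. P[all 6 edges red] = (1/2)^6, and likewise for blue, so P[monochromatic] = 2·(1/2)^6 = 2^{1 − 6} = 1/32.
By linearity: E[X] = C(7, 4) · 2^{1 − 6} = 35 · 1/32 = 35/32.
Numerically: E[X] ≈ 1.093750.

E[X] = C(7,4)·2^(1−C(4,2)) = 35/32 ≈ 1.093750.


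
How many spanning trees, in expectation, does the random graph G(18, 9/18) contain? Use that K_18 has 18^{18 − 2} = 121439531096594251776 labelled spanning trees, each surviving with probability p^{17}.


K_18 has 18^{18 − 2} = 121439531096594251776 labelled spanning trees.
For each such spanning tree H, let X_H = 1 if all 17 edges of H are present in G. Then P[X_H = 1] = p^{17} = (1/2)^{17} = 1/131072.
Summing the indicators: E[X] = Σ_H E[X_H] = 121439531096594251776 · p^{17} = 121439531096594251776 · 1/131072 = 1853020188851841/2.
Numerically: E[X] ≈ 9.2651e+14.

E[X] = 121439531096594251776 · (1/2)^{17} = 1853020188851841/2 ≈ 9.2651e+14.


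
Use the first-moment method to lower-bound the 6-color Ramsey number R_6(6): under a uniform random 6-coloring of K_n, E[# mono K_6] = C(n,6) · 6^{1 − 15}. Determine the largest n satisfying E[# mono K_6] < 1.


We need C(n, 6) · 6^{1 − 15} < 1, i.e. C(n, 6) < 6^{15 − 1} = 78364164096.
Check values of n near the boundary:
  n = 193: C(193, 6) = 66364016544; 66364016544 < 78364164096? YES
  n = 194: C(194, 6) = 68482017072; 68482017072 < 78364164096? YES
  n = 195: C(195, 6) = 70656049360; 70656049360 < 78364164096? YES
  n = 196: C(196, 6) = 72887293024; 72887293024 < 78364164096? YES
  n = 197: C(197, 6) = 75176946208; 75176946208 < 78364164096? YES
  n = 198: C(198, 6) = 77526225777; 77526225777 < 78364164096? YES
  n = 199: C(199, 6) = 79936367511; 79936367511 < 78364164096? NO
  n = 200: C(200, 6) = 82408626300; 82408626300 < 78364164096? NO
The largest n with C(n, 6) < 78364164096 is n = 198 (where E[X] = 25842075259/26121388032 ≈ 0.98931). Hence R_6(6) > 198, i.e. R_6(6) ≥ 199.

Largest n = 198; hence R_6(6) > 198.


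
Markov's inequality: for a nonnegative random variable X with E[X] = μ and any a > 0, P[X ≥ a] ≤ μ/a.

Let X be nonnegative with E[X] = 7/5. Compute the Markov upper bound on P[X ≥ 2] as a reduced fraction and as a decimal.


μ = E[X] = 7/5, a = 2.
Markov: P[X ≥ 2] ≤ μ/a = (7/5)/2 = 7/10.
Numerically: ≈ 0.7000.
(Since a = 2 > μ = 1.4000, the bound 7/10 is < 1 and informative.)

P[X ≥ 2] ≤ 7/10 ≈ 0.7000.


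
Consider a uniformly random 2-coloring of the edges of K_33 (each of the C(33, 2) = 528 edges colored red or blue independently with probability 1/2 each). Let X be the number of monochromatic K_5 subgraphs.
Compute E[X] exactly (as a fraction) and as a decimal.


Let X = Σ_S X_S over the C(33, 5) = 237336 subsets S of size 5, where X_S = 1 if the K_5 on S is monochromatic.
For a fixed S, the K_5 on S has C(5, 2) = 10 edges. P[all 10 edges red] = (1/2)^10, and likewise for blue, so P[monochromatic] = 2·(1/2)^10 = 2^{1 − 10} = 1/512.
By linearity: E[X] = C(33, 5) · 2^{1 − 10} = 237336 · 1/512 = 29667/64.
Numerically: E[X] ≈ 463.54688.

E[X] = C(33,5)·2^(1−C(5,2)) = 29667/64 ≈ 463.54688.


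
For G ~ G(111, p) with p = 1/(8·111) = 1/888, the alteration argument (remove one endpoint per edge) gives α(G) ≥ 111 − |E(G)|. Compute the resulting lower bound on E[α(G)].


E[|E(G)|] = C(111, 2)·p = 6105 · (1/888) = 55/8.
E[α(G)] ≥ n − E[|E(G)|] = 111 − 55/8 = 833/8.
Numerically: ≈ 104.125000.
(This is only a lower bound; the true E[α(G)] may be larger.)

E[α(G)] ≥ 833/8 ≈ 104.125000.


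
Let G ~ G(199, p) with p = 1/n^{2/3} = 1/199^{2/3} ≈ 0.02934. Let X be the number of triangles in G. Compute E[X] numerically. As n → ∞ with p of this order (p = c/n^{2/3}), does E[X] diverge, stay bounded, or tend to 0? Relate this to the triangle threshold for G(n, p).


Number of potential triangles: C(199, 3) = 1293699.
Each occurs with probability p³ ≈ (0.02934)³ ≈ 2.525189e-05.
By linearity: E[X] = C(199, 3)·p³ ≈ 1293699 · 2.525189e-05 ≈ 32.6683.
Since α = 2/3 < 1, p = c/n^{2/3} ≫ 1/n is above the triangle threshold p ~ 1/n. Asymptotically E[X] ~ (c³/6)·n^{3(1−α)} = (1³/6)·n^{1} → ∞; triangles are abundant w.h.p.

E[X] ≈ 32.6683; in regime p = Θ(1/n^{2/3}) E[X] diverges (above the triangle threshold p ~ 1/n).


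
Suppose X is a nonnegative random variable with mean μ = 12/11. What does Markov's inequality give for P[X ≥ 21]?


μ = E[X] = 12/11, a = 21.
Markov: P[X ≥ 21] ≤ μ/a = (12/11)/21 = 4/77.
Numerically: ≈ 0.051948.
(Since a = 21 > μ = 1.090909, the bound 4/77 is < 1 and informative.)

P[X ≥ 21] ≤ 4/77 ≈ 0.051948.


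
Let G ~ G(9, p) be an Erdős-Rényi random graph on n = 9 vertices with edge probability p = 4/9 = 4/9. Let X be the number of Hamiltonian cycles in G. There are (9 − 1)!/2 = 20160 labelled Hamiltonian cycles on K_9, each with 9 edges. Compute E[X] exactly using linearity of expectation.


K_9 has (9 − 1)!/2 = 20160 labelled Hamiltonian cycles.
For each such Hamiltonian cycle H, let X_H = 1 if all 9 edges of H are present in G. Then P[X_H = 1] = p^{9} = (4/9)^{9} = 262144/387420489.
By linearity of expectation: E[X] = Σ_H E[X_H] = 20160 · p^{9} = 20160 · 262144/387420489 = 587202560/43046721.
Numerically: E[X] ≈ 13.6411.

E[X] = 20160 · (4/9)^{9} = 587202560/43046721 ≈ 13.6411.


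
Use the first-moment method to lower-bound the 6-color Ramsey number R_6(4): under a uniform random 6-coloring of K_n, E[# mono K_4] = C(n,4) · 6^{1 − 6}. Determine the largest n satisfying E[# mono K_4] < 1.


We need C(n, 4) · 6^{1 − 6} < 1, i.e. C(n, 4) < 6^{6 − 1} = 7776.
Check values of n near the boundary:
  n = 21: C(21, 4) = 5985; 5985 < 7776? YES
  n = 22: C(22, 4) = 7315; 7315 < 7776? YES
  n = 23: C(23, 4) = 8855; 8855 < 7776? NO
  n = 24: C(24, 4) = 10626; 10626 < 7776? NO
The largest n with C(n, 4) < 7776 is n = 22 (where E[X] = 7315/7776 ≈ 0.940715). Hence R_6(4) > 22, i.e. R_6(4) ≥ 23.

Largest n = 22; hence R_6(4) > 22.


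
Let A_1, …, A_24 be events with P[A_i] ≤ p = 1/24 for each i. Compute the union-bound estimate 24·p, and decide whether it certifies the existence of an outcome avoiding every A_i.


Union bound: P[∪_{i=1}^{24} A_i] ≤ Σ_i P[A_i] ≤ 24·p = 24·(1/24) = 1.
Numerically: 1 ≈ 1.000.
Is 1 < 1? NO.
Since the bound 1 is ≥ 1, the union bound is uninformative here; it does NOT by itself certify existence.

24·p = 1 ≈ 1.000; existence NOT certified by the union bound.


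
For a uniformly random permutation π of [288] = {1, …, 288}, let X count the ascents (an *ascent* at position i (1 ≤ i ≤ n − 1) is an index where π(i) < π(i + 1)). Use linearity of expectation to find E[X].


Write X = Σ X_I over i = 1, …, 287, with X_I the indicator of one ascent.
There are 287 indicators.
For each fixed i, the pair (π(i), π(i+1)) is a uniformly random ordered pair of distinct values from {1, …, 288}; by symmetry P[π(i) < π(i+1)] = 1/2.
By linearity: E[X] = 287 · (1/2) = (288 − 1) · (1/2) = 287/2 ≈ 143.500.

E[X] = 287/2 = 143.500.


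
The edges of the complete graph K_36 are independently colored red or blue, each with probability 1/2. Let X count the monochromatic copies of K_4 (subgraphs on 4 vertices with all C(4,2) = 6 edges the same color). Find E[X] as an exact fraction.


Let X = Σ_S X_S over the C(36, 4) = 58905 subsets S of size 4, where X_S = 1 if the K_4 on S is monochromatic.
For a fixed S, the K_4 on S has C(4, 2) = 6 edges. P[all 6 edges red] = (1/2)^6, and likewise for blue, so P[monochromatic] = 2·(1/2)^6 = 2^{1 − 6} = 1/32.
Summing: E[X] = C(36, 4) · 2^{1 − 6} = 58905 · 1/32 = 58905/32.
Numerically: E[X] ≈ 1840.781.

E[X] = C(36,4)·2^(1−C(4,2)) = 58905/32 ≈ 1840.781.


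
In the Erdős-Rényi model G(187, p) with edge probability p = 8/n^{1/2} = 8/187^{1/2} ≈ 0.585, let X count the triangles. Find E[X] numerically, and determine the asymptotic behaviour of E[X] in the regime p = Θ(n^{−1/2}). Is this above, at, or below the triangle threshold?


Number of potential triangles: C(187, 3) = 1072445.
Each occurs with probability p³ ≈ (0.585)³ ≈ 2.002200e-01.
By linearity: E[X] = C(187, 3)·p³ ≈ 1072445 · 2.002200e-01 ≈ 214724.9844.
Since α = 1/2 < 1, p = c/n^{1/2} ≫ 1/n is above the triangle threshold p ~ 1/n. Asymptotically E[X] ~ (c³/6)·n^{3(1−α)} = (8³/6)·n^{1.5} → ∞; triangles are abundant w.h.p.

E[X] ≈ 214724.9844; in regime p = Θ(1/n^{1/2}) E[X] diverges (above the triangle threshold p ~ 1/n).


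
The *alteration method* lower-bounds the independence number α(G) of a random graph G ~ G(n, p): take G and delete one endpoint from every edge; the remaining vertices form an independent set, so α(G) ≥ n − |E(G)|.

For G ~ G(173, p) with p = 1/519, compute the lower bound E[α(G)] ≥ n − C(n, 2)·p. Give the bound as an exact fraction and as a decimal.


E[|E(G)|] = C(173, 2)·p = 14878 · (1/519) = 86/3.
E[α(G)] ≥ n − E[|E(G)|] = 173 − 86/3 = 433/3.
Numerically: ≈ 144.333.
(This is only a lower bound; the true E[α(G)] may be larger.)

E[α(G)] ≥ 433/3 ≈ 144.333.


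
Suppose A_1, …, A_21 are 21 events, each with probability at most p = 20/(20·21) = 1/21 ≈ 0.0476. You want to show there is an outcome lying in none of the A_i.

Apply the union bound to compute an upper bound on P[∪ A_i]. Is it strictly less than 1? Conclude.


Union bound: P[∪_{i=1}^{21} A_i] ≤ Σ_i P[A_i] ≤ 21·p = 21·(1/21) = 1.
Numerically: 1 ≈ 1.0000.
Is 1 < 1? NO.
Since the bound 1 is ≥ 1, the union bound is uninformative here; it does NOT by itself certify existence.

21·p = 1 ≈ 1.0000; existence NOT certified by the union bound.


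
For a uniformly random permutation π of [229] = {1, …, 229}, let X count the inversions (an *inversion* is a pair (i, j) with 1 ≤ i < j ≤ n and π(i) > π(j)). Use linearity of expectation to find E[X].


Write X = Σ X_I over the C(229, 2) = 26106 pairs i < j, with X_I the indicator of one inversion.
There are 26106 indicators.
For each fixed pair i < j, the values π(i) and π(j) are two distinct elements of {1, …, 229} in uniformly random order; by symmetry P[π(i) > π(j)] = 1/2.
By linearity: E[X] = 26106 · (1/2) = C(229, 2) · (1/2) = 26106/2 = 13053 ≈ 13053.000.

E[X] = 13053 = 13053.000.


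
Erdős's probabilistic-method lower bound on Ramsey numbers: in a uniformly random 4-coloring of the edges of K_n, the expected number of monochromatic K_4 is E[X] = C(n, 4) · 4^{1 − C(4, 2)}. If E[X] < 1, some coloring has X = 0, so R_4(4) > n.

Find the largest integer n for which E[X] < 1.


We need C(n, 4) · 4^{1 − 6} < 1, i.e. C(n, 4) < 4^{6 − 1} = 1024.
Check values of n near the boundary:
  n = 11: C(11, 4) = 330; 330 < 1024? YES
  n = 12: C(12, 4) = 495; 495 < 1024? YES
  n = 13: C(13, 4) = 715; 715 < 1024? YES
  n = 14: C(14, 4) = 1001; 1001 < 1024? YES
  n = 15: C(15, 4) = 1365; 1365 < 1024? NO
  n = 16: C(16, 4) = 1820; 1820 < 1024? NO
The largest n with C(n, 4) < 1024 is n = 14 (where E[X] = 1001/1024 ≈ 0.97754). Hence R_4(4) > 14, i.e. R_4(4) ≥ 15.

Largest n = 14; hence R_4(4) > 14.


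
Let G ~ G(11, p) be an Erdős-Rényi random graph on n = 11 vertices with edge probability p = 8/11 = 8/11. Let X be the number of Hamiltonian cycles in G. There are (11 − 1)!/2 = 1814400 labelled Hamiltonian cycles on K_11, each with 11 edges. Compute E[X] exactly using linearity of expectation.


K_11 has (11 − 1)!/2 = 1814400 labelled Hamiltonian cycles.
For each such Hamiltonian cycle H, let X_H = 1 if all 11 edges of H are present in G. Then P[X_H = 1] = p^{11} = (8/11)^{11} = 8589934592/285311670611.
By linearity of expectation: E[X] = Σ_H E[X_H] = 1814400 · p^{11} = 1814400 · 8589934592/285311670611 = 15585577323724800/285311670611.
Numerically: E[X] ≈ 5.46e+04.

E[X] = 1814400 · (8/11)^{11} = 15585577323724800/285311670611 ≈ 5.46e+04.


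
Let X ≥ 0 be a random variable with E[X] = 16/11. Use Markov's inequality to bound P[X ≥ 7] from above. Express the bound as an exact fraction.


μ = E[X] = 16/11, a = 7.
Markov: P[X ≥ 7] ≤ μ/a = (16/11)/7 = 16/77.
Numerically: ≈ 0.208.
(Since a = 7 > μ = 1.455, the bound 16/77 is < 1 and informative.)

P[X ≥ 7] ≤ 16/77 ≈ 0.208.


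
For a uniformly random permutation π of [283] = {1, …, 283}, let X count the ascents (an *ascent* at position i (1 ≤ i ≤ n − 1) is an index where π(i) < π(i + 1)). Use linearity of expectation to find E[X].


Write X = Σ X_I over i = 1, …, 282, with X_I the indicator of one ascent.
There are 282 indicators.
For each fixed i, the pair (π(i), π(i+1)) is a uniformly random ordered pair of distinct values from {1, …, 283}; by symmetry P[π(i) < π(i+1)] = 1/2.
By linearity: E[X] = 282 · (1/2) = (283 − 1) · (1/2) = 141 ≈ 141.00000.

E[X] = 141 = 141.00000.


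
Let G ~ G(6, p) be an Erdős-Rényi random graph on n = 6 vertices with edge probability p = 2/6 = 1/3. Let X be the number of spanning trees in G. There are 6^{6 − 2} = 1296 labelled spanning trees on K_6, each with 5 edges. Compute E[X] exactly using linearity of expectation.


K_6 has 6^{6 − 2} = 1296 labelled spanning trees.
For each such spanning tree H, let X_H = 1 if all 5 edges of H are present in G. Then P[X_H = 1] = p^{5} = (1/3)^{5} = 1/243.
By linearity: E[X] = Σ_H E[X_H] = 1296 · p^{5} = 1296 · 1/243 = 16/3.
Numerically: E[X] ≈ 5.33.

E[X] = 1296 · (1/3)^{5} = 16/3 ≈ 5.33.


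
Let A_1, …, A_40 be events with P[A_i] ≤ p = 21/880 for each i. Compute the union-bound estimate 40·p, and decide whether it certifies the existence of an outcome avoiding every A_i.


Union bound: P[∪_{i=1}^{40} A_i] ≤ Σ_i P[A_i] ≤ 40·p = 40·(21/880) = 21/22.
Numerically: 21/22 ≈ 0.9545455.
Is 21/22 < 1? YES.
Since P[∪ A_i] ≤ 21/22 < 1, the complement has P[∩ A_i^c] ≥ 1 − 21/22 = 1/22 > 0, so some outcome avoids every A_i.

40·p = 21/22 ≈ 0.9545455; existence CERTIFIED by the union bound.


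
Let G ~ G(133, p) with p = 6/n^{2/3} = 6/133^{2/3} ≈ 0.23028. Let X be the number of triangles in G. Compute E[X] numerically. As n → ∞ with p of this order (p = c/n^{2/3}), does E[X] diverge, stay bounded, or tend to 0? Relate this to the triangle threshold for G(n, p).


Number of potential triangles: C(133, 3) = 383306.
Each occurs with probability p³ ≈ (0.23028)³ ≈ 1.2210979e-02.
By linearity: E[X] = C(133, 3)·p³ ≈ 383306 · 1.2210979e-02 ≈ 4680.54135.
Since α = 2/3 < 1, p = c/n^{2/3} ≫ 1/n is above the triangle threshold p ~ 1/n. Asymptotically E[X] ~ (c³/6)·n^{3(1−α)} = (6³/6)·n^{1} → ∞; triangles are abundant w.h.p.

E[X] ≈ 4680.54135; in regime p = Θ(1/n^{2/3}) E[X] diverges (above the triangle threshold p ~ 1/n).


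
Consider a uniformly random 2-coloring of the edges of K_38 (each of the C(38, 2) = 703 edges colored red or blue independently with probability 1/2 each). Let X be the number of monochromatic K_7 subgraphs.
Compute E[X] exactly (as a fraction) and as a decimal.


Let X = Σ_S X_S over the C(38, 7) = 12620256 subsets S of size 7, where X_S = 1 if the K_7 on S is monochromatic.
For a fixed S, the K_7 on S has C(7, 2) = 21 edges. P[all 21 edges red] = (1/2)^21, and likewise for blue, so P[monochromatic] = 2·(1/2)^21 = 2^{1 − 21} = 1/1048576.
By linearity: E[X] = C(38, 7) · 2^{1 − 21} = 12620256 · 1/1048576 = 394383/32768.
Numerically: E[X] ≈ 12.035614.

E[X] = C(38,7)·2^(1−C(7,2)) = 394383/32768 ≈ 12.035614.


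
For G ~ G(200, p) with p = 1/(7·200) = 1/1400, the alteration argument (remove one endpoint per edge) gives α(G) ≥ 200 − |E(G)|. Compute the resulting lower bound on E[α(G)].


E[|E(G)|] = C(200, 2)·p = 19900 · (1/1400) = 199/14.
E[α(G)] ≥ n − E[|E(G)|] = 200 − 199/14 = 2601/14.
Numerically: ≈ 185.785714.
(This is only a lower bound; the true E[α(G)] may be larger.)

E[α(G)] ≥ 2601/14 ≈ 185.785714.


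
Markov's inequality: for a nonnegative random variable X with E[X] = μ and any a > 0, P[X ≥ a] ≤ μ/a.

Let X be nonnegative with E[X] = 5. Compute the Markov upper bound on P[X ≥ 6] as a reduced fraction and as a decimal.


μ = E[X] = 5, a = 6.
Markov: P[X ≥ 6] ≤ μ/a = (5)/6 = 5/6.
Numerically: ≈ 0.833333.
(Since a = 6 > μ = 5.000000, the bound 5/6 is < 1 and informative.)

P[X ≥ 6] ≤ 5/6 ≈ 0.833333.


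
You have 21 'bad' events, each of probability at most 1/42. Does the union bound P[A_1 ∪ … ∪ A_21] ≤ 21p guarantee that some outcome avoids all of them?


Union bound: P[∪_{i=1}^{21} A_i] ≤ Σ_i P[A_i] ≤ 21·p = 21·(1/42) = 1/2.
Numerically: 1/2 ≈ 0.5000.
Is 1/2 < 1? YES.
Since P[∪ A_i] ≤ 1/2 < 1, the complement has P[∩ A_i^c] ≥ 1 − 1/2 = 1/2 > 0, so some outcome avoids every A_i.

21·p = 1/2 ≈ 0.5000; existence CERTIFIED by the union bound.


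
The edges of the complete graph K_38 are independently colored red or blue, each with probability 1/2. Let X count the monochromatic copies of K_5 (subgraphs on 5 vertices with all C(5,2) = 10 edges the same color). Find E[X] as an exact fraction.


Let X = Σ_S X_S over the C(38, 5) = 501942 subsets S of size 5, where X_S = 1 if the K_5 on S is monochromatic.
For a fixed S, the K_5 on S has C(5, 2) = 10 edges. P[all 10 edges red] = (1/2)^10, and likewise for blue, so P[monochromatic] = 2·(1/2)^10 = 2^{1 − 10} = 1/512.
By linearity of expectation: E[X] = C(38, 5) · 2^{1 − 10} = 501942 · 1/512 = 250971/256.
Numerically: E[X] ≈ 980.355.

E[X] = C(38,5)·2^(1−C(5,2)) = 250971/256 ≈ 980.355.


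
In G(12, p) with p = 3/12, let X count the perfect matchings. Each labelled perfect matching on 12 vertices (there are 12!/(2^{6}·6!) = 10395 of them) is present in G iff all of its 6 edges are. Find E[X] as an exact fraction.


K_12 has 12!/(2^{6}·6!) = 10395 labelled perfect matchings.
For each such perfect matching H, let X_H = 1 if all 6 edges of H are present in G. Then P[X_H = 1] = p^{6} = (1/4)^{6} = 1/4096.
By linearity of expectation: E[X] = Σ_H E[X_H] = 10395 · p^{6} = 10395 · 1/4096 = 10395/4096.
Numerically: E[X] ≈ 2.54.

E[X] = 10395 · (1/4)^{6} = 10395/4096 ≈ 2.54.


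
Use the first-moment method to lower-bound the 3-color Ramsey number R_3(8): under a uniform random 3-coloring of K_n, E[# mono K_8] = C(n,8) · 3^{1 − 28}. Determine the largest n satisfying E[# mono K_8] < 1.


We need C(n, 8) · 3^{1 − 28} < 1, i.e. C(n, 8) < 3^{28 − 1} = 7625597484987.
Check values of n near the boundary:
  n = 150: C(150, 8) = 5257211409450; 5257211409450 < 7625597484987? YES
  n = 151: C(151, 8) = 5551321138650; 5551321138650 < 7625597484987? YES
  n = 152: C(152, 8) = 5859727868575; 5859727868575 < 7625597484987? YES
  n = 153: C(153, 8) = 6183023199255; 6183023199255 < 7625597484987? YES
  n = 154: C(154, 8) = 6521818990995; 6521818990995 < 7625597484987? YES
  n = 155: C(155, 8) = 6876747915675; 6876747915675 < 7625597484987? YES
  n = 156: C(156, 8) = 7248464019225; 7248464019225 < 7625597484987? YES
  n = 157: C(157, 8) = 7637643295425; 7637643295425 < 7625597484987? NO
  n = 158: C(158, 8) = 8044984271181; 8044984271181 < 7625597484987? NO
  n = 159: C(159, 8) = 8471208603429; 8471208603429 < 7625597484987? NO
The largest n with C(n, 8) < 7625597484987 is n = 156 (where E[X] = 805384891025/847288609443 ≈ 0.9505). Hence R_3(8) > 156, i.e. R_3(8) ≥ 157.

Largest n = 156; hence R_3(8) > 156.


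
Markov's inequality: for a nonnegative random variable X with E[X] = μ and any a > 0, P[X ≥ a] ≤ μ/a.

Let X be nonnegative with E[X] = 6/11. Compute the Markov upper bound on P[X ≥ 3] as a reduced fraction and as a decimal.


μ = E[X] = 6/11, a = 3.
Markov: P[X ≥ 3] ≤ μ/a = (6/11)/3 = 2/11.
Numerically: ≈ 0.181818.
(Since a = 3 > μ = 0.545455, the bound 2/11 is < 1 and informative.)

P[X ≥ 3] ≤ 2/11 ≈ 0.181818.


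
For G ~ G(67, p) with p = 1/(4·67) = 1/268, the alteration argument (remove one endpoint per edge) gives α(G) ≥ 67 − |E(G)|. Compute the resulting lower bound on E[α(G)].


E[|E(G)|] = C(67, 2)·p = 2211 · (1/268) = 33/4.
E[α(G)] ≥ n − E[|E(G)|] = 67 − 33/4 = 235/4.
Numerically: ≈ 58.750.
(This is only a lower bound; the true E[α(G)] may be larger.)

E[α(G)] ≥ 235/4 ≈ 58.750.


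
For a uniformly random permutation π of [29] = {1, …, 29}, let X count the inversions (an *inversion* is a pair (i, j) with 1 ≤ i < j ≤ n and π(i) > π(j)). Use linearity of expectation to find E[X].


Write X = Σ X_I over the C(29, 2) = 406 pairs i < j, with X_I the indicator of one inversion.
There are 406 indicators.
For each fixed pair i < j, the values π(i) and π(j) are two distinct elements of {1, …, 29} in uniformly random order; by symmetry P[π(i) > π(j)] = 1/2.
By linearity: E[X] = 406 · (1/2) = C(29, 2) · (1/2) = 406/2 = 203 ≈ 203.000000.

E[X] = 203 = 203.000000.


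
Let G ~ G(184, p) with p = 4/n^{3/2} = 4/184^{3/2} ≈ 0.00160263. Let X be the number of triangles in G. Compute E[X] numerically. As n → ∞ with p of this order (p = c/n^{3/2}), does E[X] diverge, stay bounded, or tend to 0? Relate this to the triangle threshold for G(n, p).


Number of potential triangles: C(184, 3) = 1021384.
Each occurs with probability p³ ≈ (0.00160263)³ ≈ 4.11623130e-09.
By linearity: E[X] = C(184, 3)·p³ ≈ 1021384 · 4.11623130e-09 ≈ 0.004204.
Since α = 3/2 > 1, p = c/n^{3/2} = o(1/n) is below the triangle threshold p ~ 1/n. Asymptotically E[X] ~ (c³/6)·n^{3(1−α)} = (4³/6)·n^{-1.5} → 0, so by Markov's inequality G has no triangles w.h.p.

E[X] ≈ 0.004204; in regime p = Θ(1/n^{3/2}) E[X] tends to 0 (below the triangle threshold p ~ 1/n).


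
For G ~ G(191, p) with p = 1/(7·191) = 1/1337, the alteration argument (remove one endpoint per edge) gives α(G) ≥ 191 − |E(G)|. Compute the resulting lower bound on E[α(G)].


E[|E(G)|] = C(191, 2)·p = 18145 · (1/1337) = 95/7.
E[α(G)] ≥ n − E[|E(G)|] = 191 − 95/7 = 1242/7.
Numerically: ≈ 177.429.
(This is only a lower bound; the true E[α(G)] may be larger.)

E[α(G)] ≥ 1242/7 ≈ 177.429.


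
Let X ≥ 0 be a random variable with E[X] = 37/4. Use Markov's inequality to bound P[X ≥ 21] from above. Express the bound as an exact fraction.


μ = E[X] = 37/4, a = 21.
Markov: P[X ≥ 21] ≤ μ/a = (37/4)/21 = 37/84.
Numerically: ≈ 0.4405.
(Since a = 21 > μ = 9.2500, the bound 37/84 is < 1 and informative.)

P[X ≥ 21] ≤ 37/84 ≈ 0.4405.


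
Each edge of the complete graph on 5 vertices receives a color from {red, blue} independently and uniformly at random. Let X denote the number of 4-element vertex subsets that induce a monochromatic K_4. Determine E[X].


Let X = Σ_S X_S over the C(5, 4) = 5 subsets S of size 4, where X_S = 1 if the K_4 on S is monochromatic.
For a fixed S, the K_4 on S has C(4, 2) = 6 edges. P[all 6 edges red] = (1/2)^6, and likewise for blue, so P[monochromatic] = 2·(1/2)^6 = 2^{1 − 6} = 1/32.
By linearity of expectation: E[X] = C(5, 4) · 2^{1 − 6} = 5 · 1/32 = 5/32.
Numerically: E[X] ≈ 0.156250.

E[X] = C(5,4)·2^(1−C(4,2)) = 5/32 ≈ 0.156250.


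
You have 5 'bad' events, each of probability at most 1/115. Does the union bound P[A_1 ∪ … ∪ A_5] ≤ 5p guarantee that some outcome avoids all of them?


Union bound: P[∪_{i=1}^{5} A_i] ≤ Σ_i P[A_i] ≤ 5·p = 5·(1/115) = 1/23.
Numerically: 1/23 ≈ 0.04348.
Is 1/23 < 1? YES.
Since P[∪ A_i] ≤ 1/23 < 1, the complement has P[∩ A_i^c] ≥ 1 − 1/23 = 22/23 > 0, so some outcome avoids every A_i.

5·p = 1/23 ≈ 0.04348; existence CERTIFIED by the union bound.


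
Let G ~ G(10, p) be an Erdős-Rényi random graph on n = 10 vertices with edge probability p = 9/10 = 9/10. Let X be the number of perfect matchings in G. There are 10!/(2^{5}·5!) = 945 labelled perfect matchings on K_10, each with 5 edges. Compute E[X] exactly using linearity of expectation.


K_10 has 10!/(2^{5}·5!) = 945 labelled perfect matchings.
For each such perfect matching H, let X_H = 1 if all 5 edges of H are present in G. Then P[X_H = 1] = p^{5} = (9/10)^{5} = 59049/100000.
By linearity: E[X] = Σ_H E[X_H] = 945 · p^{5} = 945 · 59049/100000 = 11160261/20000.
Numerically: E[X] ≈ 558.01.

E[X] = 945 · (9/10)^{5} = 11160261/20000 ≈ 558.01.


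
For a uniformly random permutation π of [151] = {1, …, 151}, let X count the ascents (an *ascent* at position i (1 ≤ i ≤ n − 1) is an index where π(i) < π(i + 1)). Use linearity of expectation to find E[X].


Write X = Σ X_I over i = 1, …, 150, with X_I the indicator of one ascent.
There are 150 indicators.
For each fixed i, the pair (π(i), π(i+1)) is a uniformly random ordered pair of distinct values from {1, …, 151}; by symmetry P[π(i) < π(i+1)] = 1/2.
By linearity: E[X] = 150 · (1/2) = (151 − 1) · (1/2) = 75 ≈ 75.000.

E[X] = 75 = 75.000.


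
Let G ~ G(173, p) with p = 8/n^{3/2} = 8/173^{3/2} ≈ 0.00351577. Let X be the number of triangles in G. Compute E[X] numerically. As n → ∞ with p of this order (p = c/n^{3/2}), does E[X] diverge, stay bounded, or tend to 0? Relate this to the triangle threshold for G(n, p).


Number of potential triangles: C(173, 3) = 848046.
Each occurs with probability p³ ≈ (0.00351577)³ ≈ 4.34572757e-08.
By linearity: E[X] = C(173, 3)·p³ ≈ 848046 · 4.34572757e-08 ≈ 0.036854.
Since α = 3/2 > 1, p = c/n^{3/2} = o(1/n) is below the triangle threshold p ~ 1/n. Asymptotically E[X] ~ (c³/6)·n^{3(1−α)} = (8³/6)·n^{-1.5} → 0, so by Markov's inequality G has no triangles w.h.p.

E[X] ≈ 0.036854; in regime p = Θ(1/n^{3/2}) E[X] tends to 0 (below the triangle threshold p ~ 1/n).
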